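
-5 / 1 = -5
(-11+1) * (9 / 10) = -9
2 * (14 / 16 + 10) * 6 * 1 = 261 / 2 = 130.50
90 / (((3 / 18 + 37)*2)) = 1.21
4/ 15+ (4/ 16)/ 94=1519/ 5640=0.27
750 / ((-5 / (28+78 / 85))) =-73740 / 17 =-4337.65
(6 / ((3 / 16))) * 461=14752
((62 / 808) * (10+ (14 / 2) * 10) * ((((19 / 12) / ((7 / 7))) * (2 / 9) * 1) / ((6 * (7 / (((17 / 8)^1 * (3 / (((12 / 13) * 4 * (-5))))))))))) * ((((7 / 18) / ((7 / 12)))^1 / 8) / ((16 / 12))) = -130169 / 117282816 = -0.00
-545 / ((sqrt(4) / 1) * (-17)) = 545 / 34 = 16.03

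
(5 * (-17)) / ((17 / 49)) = -245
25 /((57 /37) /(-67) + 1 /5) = 141.24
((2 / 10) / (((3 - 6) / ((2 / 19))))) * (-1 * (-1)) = -2 / 285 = -0.01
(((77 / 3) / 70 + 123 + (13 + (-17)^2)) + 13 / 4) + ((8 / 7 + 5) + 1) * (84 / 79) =436.21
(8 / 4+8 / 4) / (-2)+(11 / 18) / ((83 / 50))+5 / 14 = -13331 / 10458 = -1.27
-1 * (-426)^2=-181476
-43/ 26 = -1.65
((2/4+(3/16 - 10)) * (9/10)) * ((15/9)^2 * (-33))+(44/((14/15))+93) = 203487/224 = 908.42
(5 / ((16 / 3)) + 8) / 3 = 143 / 48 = 2.98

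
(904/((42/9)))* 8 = 10848/7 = 1549.71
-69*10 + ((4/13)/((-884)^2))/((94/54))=-82363508733/119367404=-690.00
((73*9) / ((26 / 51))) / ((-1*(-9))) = 3723 / 26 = 143.19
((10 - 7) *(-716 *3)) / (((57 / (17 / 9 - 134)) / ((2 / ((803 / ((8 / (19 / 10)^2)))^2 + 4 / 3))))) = 1089694720000 / 4789881400273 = 0.23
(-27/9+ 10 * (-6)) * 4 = -252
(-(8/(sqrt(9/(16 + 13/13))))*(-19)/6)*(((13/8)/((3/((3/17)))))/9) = 247*sqrt(17)/2754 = 0.37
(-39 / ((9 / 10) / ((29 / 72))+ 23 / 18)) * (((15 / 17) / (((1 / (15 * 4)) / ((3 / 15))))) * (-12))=219866400 / 155839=1410.86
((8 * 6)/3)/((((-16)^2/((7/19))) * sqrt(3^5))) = 7 * sqrt(3)/8208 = 0.00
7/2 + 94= 195/2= 97.50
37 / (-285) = -37 / 285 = -0.13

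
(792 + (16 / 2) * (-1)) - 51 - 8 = 725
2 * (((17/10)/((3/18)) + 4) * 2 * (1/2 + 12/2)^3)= 155987/10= 15598.70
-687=-687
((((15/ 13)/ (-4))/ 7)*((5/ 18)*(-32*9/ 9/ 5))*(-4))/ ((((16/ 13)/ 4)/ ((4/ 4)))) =-20/ 21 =-0.95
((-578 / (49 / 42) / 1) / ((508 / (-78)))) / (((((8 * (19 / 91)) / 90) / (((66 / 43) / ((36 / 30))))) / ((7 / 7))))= 1087933275 / 207518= 5242.60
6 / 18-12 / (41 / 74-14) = 3659 / 2985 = 1.23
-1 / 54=-0.02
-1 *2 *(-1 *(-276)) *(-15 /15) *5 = 2760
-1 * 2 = -2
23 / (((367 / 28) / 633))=407652 / 367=1110.77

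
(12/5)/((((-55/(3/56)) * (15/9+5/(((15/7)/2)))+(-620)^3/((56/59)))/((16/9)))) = -84/4943572075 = -0.00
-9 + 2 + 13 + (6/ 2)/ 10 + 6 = 123/ 10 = 12.30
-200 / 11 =-18.18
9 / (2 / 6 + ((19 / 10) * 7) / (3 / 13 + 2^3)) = 4.62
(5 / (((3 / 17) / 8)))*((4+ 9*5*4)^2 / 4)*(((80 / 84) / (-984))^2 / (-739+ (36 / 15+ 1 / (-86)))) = -15467960000 / 6339822412581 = -0.00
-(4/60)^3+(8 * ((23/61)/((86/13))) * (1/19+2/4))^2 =529765126931/8382577170375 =0.06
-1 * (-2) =2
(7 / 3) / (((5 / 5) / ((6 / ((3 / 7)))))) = 98 / 3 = 32.67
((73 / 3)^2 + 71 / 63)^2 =155201764 / 441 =351931.44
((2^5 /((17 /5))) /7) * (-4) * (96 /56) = -7680 /833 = -9.22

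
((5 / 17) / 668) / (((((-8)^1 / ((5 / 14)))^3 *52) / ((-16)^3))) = 625 / 202545616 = 0.00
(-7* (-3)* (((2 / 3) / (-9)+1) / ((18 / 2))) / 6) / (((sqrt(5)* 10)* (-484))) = -7* sqrt(5) / 470448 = -0.00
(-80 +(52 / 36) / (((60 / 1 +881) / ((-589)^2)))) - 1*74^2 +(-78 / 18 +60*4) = -40547930 / 8469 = -4787.81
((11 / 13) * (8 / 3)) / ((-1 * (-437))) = 88 / 17043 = 0.01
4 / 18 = 2 / 9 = 0.22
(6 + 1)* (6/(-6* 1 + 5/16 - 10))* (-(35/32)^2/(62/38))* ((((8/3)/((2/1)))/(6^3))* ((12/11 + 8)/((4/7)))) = 0.19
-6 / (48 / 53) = -53 / 8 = -6.62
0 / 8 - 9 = -9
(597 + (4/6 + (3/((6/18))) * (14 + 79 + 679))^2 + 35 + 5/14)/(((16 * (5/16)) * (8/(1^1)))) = 6083859701/5040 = 1207115.02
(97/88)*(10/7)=485/308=1.57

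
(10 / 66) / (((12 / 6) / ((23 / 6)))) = 115 / 396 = 0.29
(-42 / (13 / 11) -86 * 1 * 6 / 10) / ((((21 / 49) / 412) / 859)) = -4677248128 / 65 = -71957663.51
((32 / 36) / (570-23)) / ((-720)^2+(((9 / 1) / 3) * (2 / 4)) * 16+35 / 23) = 184 / 58700803401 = 0.00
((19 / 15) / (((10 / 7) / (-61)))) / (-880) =8113 / 132000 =0.06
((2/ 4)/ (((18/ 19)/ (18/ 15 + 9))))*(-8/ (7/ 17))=-10982/ 105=-104.59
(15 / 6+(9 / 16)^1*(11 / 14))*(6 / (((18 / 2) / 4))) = 659 / 84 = 7.85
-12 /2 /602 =-3 /301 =-0.01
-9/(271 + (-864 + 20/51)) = 459/30223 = 0.02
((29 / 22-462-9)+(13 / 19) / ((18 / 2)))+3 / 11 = -1765631 / 3762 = -469.33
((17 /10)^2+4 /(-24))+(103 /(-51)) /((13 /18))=-4843 /66300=-0.07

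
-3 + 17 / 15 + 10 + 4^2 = 362 / 15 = 24.13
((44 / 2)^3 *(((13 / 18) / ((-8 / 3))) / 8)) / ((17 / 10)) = -86515 / 408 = -212.05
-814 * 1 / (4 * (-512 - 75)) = 0.35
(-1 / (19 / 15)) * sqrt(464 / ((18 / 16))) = -40 * sqrt(58) / 19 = -16.03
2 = 2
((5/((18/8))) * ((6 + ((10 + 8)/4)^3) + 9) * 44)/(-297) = -2830/81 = -34.94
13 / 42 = 0.31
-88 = -88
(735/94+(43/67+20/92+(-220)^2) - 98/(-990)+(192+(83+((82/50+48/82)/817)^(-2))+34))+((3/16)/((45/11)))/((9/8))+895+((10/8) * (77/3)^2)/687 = 18904333894753893229625/102518676338914044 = 184398.93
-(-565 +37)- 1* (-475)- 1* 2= 1001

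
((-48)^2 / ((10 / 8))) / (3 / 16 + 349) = 147456 / 27935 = 5.28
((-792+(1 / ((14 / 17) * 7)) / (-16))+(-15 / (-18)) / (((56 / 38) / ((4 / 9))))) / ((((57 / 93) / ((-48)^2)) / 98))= -16625885776 / 57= -291682206.60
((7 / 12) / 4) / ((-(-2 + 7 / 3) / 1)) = -7 / 16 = -0.44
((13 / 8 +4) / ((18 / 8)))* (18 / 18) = 5 / 2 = 2.50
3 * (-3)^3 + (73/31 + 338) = 8040/31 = 259.35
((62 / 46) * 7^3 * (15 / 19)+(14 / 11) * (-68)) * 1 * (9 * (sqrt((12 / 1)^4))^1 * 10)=17345936160 / 4807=3608474.34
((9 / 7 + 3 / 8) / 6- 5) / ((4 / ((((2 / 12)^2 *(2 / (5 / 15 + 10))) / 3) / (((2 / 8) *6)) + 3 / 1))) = -83053 / 23436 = -3.54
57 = 57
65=65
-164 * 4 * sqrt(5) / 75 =-656 * sqrt(5) / 75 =-19.56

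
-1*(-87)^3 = 658503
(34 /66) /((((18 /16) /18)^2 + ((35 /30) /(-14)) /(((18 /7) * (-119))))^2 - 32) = -78240743424 /4860128233741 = -0.02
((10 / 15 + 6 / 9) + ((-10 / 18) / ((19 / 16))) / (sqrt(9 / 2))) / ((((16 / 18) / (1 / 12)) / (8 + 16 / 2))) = 2 -40 * sqrt(2) / 171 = 1.67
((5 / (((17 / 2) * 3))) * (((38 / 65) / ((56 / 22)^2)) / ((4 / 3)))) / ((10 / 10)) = 2299 / 173264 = 0.01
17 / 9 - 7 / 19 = 260 / 171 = 1.52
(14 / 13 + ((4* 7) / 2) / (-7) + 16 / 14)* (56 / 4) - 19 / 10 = 1.18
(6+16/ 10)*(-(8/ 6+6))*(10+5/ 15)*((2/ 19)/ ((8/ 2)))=-682/ 45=-15.16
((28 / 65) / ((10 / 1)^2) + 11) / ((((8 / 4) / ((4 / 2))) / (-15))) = -53646 / 325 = -165.06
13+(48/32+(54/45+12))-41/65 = 3519/130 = 27.07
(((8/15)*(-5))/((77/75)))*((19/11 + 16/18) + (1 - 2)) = -32000/7623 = -4.20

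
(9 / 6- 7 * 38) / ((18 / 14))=-3703 / 18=-205.72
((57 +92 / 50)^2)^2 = 4682207873281 / 390625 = 11986452.16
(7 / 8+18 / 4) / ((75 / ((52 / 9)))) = 559 / 1350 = 0.41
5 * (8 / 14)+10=90 / 7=12.86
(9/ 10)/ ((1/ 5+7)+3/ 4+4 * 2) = 18/ 319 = 0.06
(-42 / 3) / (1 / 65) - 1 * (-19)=-891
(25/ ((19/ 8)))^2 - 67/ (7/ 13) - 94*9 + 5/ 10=-4342019/ 5054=-859.13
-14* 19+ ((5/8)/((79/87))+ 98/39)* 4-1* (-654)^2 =-2637146183/6162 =-427969.20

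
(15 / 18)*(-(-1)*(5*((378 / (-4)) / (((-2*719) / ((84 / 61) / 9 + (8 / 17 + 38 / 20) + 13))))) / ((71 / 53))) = 2687555535 / 847005008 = 3.17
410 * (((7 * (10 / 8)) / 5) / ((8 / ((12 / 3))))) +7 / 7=1439 / 4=359.75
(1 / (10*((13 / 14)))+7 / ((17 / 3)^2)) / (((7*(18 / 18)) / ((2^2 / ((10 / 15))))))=5244 / 18785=0.28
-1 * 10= -10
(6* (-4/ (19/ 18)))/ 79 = -432/ 1501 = -0.29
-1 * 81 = -81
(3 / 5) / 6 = 1 / 10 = 0.10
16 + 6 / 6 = 17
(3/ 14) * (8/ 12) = 1/ 7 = 0.14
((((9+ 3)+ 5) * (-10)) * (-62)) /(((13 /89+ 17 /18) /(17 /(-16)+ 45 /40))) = 2110635 /3494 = 604.07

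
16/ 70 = 8/ 35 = 0.23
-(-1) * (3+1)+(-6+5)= 3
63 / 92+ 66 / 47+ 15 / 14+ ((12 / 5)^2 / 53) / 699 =3.16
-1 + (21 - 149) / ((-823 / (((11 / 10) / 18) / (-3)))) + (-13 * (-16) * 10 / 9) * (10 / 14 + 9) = 1745296601 / 777735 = 2244.08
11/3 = 3.67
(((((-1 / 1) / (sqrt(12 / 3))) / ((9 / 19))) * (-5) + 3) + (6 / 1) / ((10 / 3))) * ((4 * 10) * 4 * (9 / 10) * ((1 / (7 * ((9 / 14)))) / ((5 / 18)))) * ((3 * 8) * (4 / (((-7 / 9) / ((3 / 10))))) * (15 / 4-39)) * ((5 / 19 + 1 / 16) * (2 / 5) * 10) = 32816827296 / 16625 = 1973944.50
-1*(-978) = 978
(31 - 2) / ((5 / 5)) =29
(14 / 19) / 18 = 0.04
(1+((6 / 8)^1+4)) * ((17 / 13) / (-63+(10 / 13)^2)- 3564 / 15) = -1366.32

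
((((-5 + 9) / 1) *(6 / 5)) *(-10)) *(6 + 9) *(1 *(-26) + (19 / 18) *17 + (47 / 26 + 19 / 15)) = 46624 / 13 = 3586.46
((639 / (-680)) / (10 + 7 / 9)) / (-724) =5751 / 47755040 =0.00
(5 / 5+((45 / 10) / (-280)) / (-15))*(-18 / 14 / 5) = -25227 / 98000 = -0.26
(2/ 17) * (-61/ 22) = -61/ 187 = -0.33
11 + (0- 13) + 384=382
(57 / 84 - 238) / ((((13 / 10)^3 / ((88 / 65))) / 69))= -2017422000 / 199927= -10090.79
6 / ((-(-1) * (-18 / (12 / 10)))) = -2 / 5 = -0.40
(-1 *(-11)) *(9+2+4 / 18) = 1111 / 9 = 123.44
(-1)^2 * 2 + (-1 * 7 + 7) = 2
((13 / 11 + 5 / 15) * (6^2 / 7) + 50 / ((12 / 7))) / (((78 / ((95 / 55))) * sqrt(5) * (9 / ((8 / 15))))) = 25954 * sqrt(5) / 2675673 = 0.02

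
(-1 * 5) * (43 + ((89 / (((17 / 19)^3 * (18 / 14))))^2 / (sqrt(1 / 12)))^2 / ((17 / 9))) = -6668458111151237504065262585 / 2406812461996142691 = -2770659624.07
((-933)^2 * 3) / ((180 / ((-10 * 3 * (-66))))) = 28726137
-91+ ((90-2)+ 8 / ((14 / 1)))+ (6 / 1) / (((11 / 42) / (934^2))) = 1538835797 / 77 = 19984880.48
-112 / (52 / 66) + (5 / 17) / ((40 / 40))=-31351 / 221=-141.86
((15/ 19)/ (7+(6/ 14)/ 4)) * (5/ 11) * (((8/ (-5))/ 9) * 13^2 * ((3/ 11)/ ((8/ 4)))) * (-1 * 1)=94640/ 457501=0.21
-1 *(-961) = 961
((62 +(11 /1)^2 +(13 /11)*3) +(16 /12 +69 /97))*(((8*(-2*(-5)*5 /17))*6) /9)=482941600 /163251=2958.28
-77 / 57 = -1.35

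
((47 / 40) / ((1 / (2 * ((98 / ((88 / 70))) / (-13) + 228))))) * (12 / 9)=2984171 / 4290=695.61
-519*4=-2076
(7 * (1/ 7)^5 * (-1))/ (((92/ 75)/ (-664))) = 12450/ 55223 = 0.23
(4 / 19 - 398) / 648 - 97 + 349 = 1547533 / 6156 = 251.39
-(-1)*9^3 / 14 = 729 / 14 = 52.07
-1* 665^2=-442225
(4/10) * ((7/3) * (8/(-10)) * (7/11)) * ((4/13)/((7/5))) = -224/2145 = -0.10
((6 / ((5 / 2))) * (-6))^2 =5184 / 25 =207.36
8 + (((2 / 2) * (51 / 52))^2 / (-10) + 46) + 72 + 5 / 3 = 127.57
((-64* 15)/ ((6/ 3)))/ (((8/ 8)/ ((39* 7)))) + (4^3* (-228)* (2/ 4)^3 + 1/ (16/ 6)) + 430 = -1059469/ 8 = -132433.62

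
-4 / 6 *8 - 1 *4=-28 / 3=-9.33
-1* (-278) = 278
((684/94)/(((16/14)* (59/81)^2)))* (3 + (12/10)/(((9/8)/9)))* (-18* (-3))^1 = 13358832417/1636070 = 8165.20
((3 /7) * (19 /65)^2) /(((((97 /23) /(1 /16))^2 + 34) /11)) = 0.00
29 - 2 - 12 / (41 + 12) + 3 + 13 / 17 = 27515 / 901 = 30.54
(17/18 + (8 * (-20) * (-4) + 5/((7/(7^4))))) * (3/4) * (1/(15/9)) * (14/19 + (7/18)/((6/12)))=10983413/6840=1605.76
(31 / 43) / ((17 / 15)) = 465 / 731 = 0.64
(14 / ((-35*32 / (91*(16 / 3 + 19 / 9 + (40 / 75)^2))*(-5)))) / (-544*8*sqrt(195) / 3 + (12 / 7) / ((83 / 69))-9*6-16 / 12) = 4319558532289 / 18700483399509540000-3632470966852*sqrt(195) / 584390106234673125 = -0.00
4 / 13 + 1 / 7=0.45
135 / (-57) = -45 / 19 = -2.37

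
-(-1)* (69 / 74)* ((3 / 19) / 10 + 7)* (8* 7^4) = 441673554 / 3515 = 125653.93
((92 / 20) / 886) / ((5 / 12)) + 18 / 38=102297 / 210425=0.49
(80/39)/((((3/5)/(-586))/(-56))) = 13126400/117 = 112191.45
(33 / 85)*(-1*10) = -3.88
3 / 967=0.00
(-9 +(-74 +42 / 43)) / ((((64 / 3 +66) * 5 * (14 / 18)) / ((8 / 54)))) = -7054 / 197155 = -0.04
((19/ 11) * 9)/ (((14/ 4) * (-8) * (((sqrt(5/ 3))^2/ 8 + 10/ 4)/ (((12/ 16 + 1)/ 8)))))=-0.04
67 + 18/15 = 341/5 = 68.20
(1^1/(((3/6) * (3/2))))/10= 2/15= 0.13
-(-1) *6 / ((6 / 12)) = 12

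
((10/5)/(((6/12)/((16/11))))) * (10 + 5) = 960/11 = 87.27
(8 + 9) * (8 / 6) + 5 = 83 / 3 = 27.67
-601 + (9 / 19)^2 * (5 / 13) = -600.91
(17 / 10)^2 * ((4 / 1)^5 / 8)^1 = 9248 / 25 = 369.92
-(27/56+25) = -25.48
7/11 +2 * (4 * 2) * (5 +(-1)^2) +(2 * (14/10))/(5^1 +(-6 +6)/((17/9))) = 26729/275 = 97.20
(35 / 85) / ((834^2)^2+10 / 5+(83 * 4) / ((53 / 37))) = 371 / 435902132582166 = 0.00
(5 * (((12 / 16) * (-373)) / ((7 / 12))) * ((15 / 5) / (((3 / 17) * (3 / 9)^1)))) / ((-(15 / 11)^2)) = 65765.23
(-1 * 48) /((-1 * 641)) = 48 /641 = 0.07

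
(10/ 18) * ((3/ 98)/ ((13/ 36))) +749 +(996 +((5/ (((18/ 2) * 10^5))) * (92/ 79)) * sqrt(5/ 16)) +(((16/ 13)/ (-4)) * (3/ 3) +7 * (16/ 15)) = 23 * sqrt(5)/ 14220000 +16742329/ 9555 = 1752.21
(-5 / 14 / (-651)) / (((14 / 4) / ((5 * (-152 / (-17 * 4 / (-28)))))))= -3800 / 77469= -0.05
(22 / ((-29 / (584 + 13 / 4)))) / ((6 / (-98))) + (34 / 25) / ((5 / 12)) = 1819941 / 250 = 7279.76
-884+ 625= -259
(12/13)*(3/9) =4/13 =0.31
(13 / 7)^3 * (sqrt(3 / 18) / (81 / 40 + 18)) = 43940 * sqrt(6) / 824229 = 0.13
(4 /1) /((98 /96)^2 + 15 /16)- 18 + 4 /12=-214085 /13683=-15.65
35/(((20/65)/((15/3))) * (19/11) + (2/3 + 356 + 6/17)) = 1276275/13022596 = 0.10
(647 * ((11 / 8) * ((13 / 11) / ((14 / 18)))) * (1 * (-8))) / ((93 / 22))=-555126 / 217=-2558.18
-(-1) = 1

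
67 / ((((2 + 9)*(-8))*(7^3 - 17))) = -67 / 28688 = -0.00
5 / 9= 0.56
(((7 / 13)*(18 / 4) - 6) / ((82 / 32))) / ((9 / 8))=-1984 / 1599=-1.24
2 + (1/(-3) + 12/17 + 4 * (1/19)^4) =15769045/6646371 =2.37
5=5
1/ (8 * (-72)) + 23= 13247/ 576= 23.00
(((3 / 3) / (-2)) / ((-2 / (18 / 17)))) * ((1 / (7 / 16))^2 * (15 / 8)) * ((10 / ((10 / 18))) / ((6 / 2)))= 12960 / 833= 15.56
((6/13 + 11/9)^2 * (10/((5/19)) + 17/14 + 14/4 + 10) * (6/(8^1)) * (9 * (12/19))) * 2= 28641042/22477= 1274.24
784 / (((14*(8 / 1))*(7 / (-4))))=-4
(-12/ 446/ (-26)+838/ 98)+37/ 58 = 75715911/ 8238958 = 9.19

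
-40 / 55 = -0.73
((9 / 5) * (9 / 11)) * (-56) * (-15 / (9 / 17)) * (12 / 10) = 154224 / 55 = 2804.07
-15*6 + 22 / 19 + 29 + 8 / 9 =-10081 / 171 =-58.95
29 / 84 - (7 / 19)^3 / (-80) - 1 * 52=-595216817 / 11523120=-51.65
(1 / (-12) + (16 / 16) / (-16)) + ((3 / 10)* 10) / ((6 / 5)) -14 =-559 / 48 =-11.65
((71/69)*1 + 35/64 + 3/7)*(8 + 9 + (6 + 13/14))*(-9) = -62270805/144256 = -431.67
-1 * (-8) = 8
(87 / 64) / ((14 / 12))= 261 / 224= 1.17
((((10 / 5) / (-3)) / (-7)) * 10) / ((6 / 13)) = 130 / 63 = 2.06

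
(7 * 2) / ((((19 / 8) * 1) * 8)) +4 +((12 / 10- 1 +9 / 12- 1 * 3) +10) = 4821 / 380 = 12.69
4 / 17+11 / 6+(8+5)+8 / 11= 17723 / 1122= 15.80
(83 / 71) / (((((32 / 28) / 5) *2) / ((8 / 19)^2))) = 11620 / 25631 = 0.45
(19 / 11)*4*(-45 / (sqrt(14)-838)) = 342*sqrt(14) / 772453 + 286596 / 772453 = 0.37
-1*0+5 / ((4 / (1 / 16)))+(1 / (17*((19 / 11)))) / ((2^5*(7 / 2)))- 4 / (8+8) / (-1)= 47525 / 144704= 0.33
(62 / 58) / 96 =31 / 2784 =0.01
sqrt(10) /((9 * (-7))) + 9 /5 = 9 /5 - sqrt(10) /63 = 1.75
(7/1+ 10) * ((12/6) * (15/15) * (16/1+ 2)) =612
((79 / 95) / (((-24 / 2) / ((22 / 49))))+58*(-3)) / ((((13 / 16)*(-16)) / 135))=43746201 / 24206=1807.25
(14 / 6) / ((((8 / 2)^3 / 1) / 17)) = 119 / 192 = 0.62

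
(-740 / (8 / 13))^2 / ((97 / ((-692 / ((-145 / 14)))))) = 2801781710 / 2813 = 996011.98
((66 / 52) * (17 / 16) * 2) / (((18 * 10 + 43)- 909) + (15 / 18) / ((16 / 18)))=-561 / 142493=-0.00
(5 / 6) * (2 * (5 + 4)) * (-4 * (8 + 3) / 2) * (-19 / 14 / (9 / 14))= 2090 / 3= 696.67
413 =413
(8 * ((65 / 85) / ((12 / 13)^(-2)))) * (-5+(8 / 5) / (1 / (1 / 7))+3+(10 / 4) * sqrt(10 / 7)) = -71424 / 7735+2880 * sqrt(70) / 1547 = 6.34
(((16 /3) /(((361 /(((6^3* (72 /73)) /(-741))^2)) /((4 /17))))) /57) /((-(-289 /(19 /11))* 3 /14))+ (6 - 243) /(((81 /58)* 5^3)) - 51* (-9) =9796846008053116448429 /21407209295578660125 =457.64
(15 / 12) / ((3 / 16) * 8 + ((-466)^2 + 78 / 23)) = 115 / 19978802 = 0.00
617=617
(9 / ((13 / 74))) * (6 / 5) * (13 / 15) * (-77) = -102564 / 25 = -4102.56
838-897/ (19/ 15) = 2467/ 19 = 129.84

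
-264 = -264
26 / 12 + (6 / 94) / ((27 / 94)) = 43 / 18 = 2.39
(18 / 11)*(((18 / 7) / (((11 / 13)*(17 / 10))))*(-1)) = -42120 / 14399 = -2.93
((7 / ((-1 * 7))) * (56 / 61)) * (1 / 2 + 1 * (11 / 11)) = -1.38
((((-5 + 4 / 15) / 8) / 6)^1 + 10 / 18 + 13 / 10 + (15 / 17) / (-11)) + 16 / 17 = 2.62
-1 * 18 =-18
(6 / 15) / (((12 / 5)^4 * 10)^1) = 25 / 20736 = 0.00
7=7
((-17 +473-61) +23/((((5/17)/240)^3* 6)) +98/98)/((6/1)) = 347132994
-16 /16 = -1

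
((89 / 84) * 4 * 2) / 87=0.10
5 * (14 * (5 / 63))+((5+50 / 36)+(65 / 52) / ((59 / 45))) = 27395 / 2124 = 12.90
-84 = -84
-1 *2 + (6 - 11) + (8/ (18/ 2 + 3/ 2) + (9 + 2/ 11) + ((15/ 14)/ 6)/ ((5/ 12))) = 779/ 231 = 3.37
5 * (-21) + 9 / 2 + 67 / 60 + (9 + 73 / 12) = -843 / 10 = -84.30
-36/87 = -12/29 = -0.41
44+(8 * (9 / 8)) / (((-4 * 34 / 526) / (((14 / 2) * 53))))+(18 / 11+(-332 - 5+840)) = -9249347 / 748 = -12365.44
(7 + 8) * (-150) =-2250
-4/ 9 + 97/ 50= 673/ 450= 1.50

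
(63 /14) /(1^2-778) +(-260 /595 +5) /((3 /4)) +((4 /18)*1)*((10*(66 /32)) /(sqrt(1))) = 10.66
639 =639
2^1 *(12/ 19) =24/ 19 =1.26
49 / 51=0.96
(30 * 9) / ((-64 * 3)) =-45 / 32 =-1.41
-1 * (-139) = 139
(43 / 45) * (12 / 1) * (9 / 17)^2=4644 / 1445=3.21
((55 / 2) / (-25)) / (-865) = 11 / 8650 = 0.00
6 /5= 1.20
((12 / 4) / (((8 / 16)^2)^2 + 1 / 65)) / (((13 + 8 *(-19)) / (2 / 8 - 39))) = 40300 / 3753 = 10.74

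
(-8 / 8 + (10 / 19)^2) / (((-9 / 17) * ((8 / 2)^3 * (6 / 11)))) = 5423 / 138624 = 0.04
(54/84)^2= 81/196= 0.41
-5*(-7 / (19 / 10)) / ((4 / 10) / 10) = 8750 / 19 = 460.53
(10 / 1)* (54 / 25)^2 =5832 / 125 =46.66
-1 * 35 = -35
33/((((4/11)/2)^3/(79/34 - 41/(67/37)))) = -2032976055/18224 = -111554.88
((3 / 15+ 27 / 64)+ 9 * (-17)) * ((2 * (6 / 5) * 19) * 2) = -2779377 / 200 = -13896.88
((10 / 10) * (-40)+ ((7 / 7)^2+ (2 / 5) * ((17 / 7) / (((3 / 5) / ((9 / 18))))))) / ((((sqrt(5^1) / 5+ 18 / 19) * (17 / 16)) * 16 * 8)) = -114285 / 299642+ 144761 * sqrt(5) / 1797852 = -0.20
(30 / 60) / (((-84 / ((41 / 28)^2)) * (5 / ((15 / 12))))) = -1681 / 526848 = -0.00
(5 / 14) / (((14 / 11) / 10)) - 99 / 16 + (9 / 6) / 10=-12667 / 3920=-3.23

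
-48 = -48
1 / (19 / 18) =0.95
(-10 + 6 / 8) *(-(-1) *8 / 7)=-74 / 7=-10.57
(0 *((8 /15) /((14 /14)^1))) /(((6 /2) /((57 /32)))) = 0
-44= -44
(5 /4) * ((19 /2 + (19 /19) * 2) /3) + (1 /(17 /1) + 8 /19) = 5.27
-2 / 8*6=-3 / 2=-1.50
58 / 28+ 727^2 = 7399435 / 14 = 528531.07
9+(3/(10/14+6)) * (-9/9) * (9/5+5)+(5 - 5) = 1401/235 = 5.96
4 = 4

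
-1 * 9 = -9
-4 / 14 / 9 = -2 / 63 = -0.03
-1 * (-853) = 853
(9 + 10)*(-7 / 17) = -133 / 17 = -7.82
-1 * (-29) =29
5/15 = 1/3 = 0.33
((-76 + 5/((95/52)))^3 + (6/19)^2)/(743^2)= -2697227604/3786504091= -0.71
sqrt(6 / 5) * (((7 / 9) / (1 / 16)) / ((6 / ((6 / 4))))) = 28 * sqrt(30) / 45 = 3.41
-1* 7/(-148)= 7/148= 0.05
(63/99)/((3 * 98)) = 1/462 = 0.00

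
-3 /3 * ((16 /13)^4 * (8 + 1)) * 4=-2359296 /28561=-82.61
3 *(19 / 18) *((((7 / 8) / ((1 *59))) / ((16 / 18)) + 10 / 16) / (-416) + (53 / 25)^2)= 83807247611 / 5890560000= 14.23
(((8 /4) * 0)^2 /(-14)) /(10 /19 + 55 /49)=0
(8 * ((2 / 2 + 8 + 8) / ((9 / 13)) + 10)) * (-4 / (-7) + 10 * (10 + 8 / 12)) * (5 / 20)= 1400744 / 189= 7411.34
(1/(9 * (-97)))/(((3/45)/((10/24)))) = -25/3492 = -0.01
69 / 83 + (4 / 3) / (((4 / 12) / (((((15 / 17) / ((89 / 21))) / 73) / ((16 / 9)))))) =30719229 / 36669068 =0.84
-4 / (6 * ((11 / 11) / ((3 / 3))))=-2 / 3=-0.67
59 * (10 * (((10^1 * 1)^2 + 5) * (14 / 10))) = 86730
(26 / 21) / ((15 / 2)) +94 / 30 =1039 / 315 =3.30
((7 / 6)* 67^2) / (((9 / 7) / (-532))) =-58509626 / 27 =-2167023.19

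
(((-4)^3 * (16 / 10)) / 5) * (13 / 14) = -3328 / 175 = -19.02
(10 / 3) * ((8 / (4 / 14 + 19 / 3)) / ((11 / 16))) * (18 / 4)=40320 / 1529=26.37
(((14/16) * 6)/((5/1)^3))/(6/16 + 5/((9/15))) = 126/26125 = 0.00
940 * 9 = 8460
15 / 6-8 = -11 / 2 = -5.50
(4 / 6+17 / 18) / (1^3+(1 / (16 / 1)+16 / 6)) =232 / 537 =0.43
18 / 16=9 / 8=1.12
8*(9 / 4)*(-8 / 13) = -144 / 13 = -11.08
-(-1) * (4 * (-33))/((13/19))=-192.92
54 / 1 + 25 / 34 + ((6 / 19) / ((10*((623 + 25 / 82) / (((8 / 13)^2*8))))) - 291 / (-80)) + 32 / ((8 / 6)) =6128538860437 / 74399897520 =82.37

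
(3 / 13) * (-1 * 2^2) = -12 / 13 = -0.92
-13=-13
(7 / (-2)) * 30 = -105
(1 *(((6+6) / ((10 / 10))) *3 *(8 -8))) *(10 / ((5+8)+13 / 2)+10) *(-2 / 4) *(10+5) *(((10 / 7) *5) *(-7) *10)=0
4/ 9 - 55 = -491/ 9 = -54.56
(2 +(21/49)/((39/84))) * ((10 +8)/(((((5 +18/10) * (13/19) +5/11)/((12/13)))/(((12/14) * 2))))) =11436480/701519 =16.30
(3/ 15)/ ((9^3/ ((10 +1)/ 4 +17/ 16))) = 61/ 58320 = 0.00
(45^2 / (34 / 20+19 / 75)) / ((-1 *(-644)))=151875 / 94346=1.61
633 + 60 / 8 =1281 / 2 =640.50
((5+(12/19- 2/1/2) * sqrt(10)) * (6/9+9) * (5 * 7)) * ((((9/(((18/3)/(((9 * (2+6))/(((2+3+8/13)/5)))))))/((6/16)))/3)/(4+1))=2111200/73- 2955680 * sqrt(10)/1387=22181.77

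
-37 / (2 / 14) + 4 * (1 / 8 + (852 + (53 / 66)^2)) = 6865229 / 2178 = 3152.08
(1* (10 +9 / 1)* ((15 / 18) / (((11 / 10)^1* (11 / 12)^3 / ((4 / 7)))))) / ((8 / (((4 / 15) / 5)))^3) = 0.00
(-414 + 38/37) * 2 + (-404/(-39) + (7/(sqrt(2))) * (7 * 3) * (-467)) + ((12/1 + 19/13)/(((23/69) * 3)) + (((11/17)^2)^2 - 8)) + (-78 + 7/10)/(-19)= -68649 * sqrt(2)/2 - 18453847165201/22898952570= -49348.06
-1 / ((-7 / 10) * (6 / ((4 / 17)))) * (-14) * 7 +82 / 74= -8269 / 1887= -4.38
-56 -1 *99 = -155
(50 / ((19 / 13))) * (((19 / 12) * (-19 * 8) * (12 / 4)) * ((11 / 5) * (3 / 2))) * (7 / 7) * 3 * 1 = -244530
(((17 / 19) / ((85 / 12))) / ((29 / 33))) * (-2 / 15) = -264 / 13775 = -0.02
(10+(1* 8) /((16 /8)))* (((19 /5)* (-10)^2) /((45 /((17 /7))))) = 2584 /9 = 287.11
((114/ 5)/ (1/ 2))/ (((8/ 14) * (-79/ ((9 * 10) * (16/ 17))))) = -114912/ 1343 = -85.56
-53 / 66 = -0.80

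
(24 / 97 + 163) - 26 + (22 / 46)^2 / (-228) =1605695819 / 11699364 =137.25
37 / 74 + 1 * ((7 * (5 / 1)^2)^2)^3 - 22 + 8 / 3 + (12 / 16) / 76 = 26195285156232833 / 912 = 28722900390606.18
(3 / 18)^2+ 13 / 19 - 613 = -418805 / 684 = -612.29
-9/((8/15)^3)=-30375/512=-59.33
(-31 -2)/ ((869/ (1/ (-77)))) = 0.00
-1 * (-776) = 776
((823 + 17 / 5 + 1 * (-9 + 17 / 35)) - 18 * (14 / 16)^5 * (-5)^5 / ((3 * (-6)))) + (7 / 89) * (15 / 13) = -1041467505149 / 1326940160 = -784.86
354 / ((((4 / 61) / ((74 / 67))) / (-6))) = -2396934 / 67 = -35775.13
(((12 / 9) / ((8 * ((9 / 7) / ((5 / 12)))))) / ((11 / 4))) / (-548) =-35 / 976536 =-0.00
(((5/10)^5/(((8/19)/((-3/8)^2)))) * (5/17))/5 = 171/278528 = 0.00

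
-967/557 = -1.74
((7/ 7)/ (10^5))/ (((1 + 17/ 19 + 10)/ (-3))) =-57/ 22600000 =-0.00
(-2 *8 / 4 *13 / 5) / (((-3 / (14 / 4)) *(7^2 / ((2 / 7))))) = 52 / 735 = 0.07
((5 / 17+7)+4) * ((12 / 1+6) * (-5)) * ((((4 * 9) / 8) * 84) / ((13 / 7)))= -45722880 / 221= -206890.86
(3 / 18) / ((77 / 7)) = 1 / 66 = 0.02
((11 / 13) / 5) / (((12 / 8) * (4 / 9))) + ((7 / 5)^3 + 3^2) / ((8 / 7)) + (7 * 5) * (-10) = -551639 / 1625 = -339.47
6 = 6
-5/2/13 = -5/26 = -0.19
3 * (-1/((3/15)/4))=-60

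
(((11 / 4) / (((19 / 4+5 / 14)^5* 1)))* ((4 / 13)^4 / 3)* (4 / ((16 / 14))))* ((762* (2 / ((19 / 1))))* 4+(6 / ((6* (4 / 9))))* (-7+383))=28489354772480 / 2949949031081767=0.01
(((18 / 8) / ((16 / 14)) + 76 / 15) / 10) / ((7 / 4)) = 3377 / 8400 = 0.40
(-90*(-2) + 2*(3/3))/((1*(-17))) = -182/17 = -10.71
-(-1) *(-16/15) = -16/15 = -1.07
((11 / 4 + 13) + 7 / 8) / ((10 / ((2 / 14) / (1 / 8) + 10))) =741 / 40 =18.52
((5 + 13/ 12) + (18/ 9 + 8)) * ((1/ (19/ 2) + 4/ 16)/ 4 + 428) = 25116827/ 3648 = 6885.10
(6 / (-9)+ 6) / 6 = 8 / 9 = 0.89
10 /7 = 1.43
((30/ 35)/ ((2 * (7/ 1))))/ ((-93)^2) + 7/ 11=988880/ 1553937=0.64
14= 14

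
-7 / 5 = -1.40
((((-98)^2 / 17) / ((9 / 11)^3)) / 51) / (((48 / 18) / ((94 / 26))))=150199357 / 5477706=27.42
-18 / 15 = -6 / 5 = -1.20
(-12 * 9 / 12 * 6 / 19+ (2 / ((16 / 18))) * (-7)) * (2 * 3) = -4239 / 38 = -111.55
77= 77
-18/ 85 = -0.21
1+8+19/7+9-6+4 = 18.71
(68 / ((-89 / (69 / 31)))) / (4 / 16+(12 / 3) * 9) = -18768 / 400055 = -0.05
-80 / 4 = -20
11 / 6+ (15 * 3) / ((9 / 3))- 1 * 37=-20.17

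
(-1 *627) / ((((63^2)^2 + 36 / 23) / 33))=-52877 / 40257571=-0.00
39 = 39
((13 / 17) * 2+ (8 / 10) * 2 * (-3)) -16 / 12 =-1174 / 255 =-4.60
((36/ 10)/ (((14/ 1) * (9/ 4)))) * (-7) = -4/ 5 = -0.80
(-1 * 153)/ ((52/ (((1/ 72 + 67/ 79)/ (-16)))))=83351/ 525824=0.16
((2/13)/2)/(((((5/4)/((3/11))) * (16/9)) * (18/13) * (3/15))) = 3/88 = 0.03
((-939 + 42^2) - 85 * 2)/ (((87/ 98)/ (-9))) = -192570/ 29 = -6640.34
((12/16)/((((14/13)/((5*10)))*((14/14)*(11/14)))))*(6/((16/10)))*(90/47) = 318.24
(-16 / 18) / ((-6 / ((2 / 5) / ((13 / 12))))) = 32 / 585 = 0.05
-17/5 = -3.40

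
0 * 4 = 0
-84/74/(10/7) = -147/185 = -0.79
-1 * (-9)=9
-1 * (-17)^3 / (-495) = -4913 / 495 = -9.93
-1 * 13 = -13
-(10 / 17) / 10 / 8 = -1 / 136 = -0.01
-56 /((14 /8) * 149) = -0.21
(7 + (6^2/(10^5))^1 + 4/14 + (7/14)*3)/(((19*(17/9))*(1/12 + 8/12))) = 4612689/14131250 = 0.33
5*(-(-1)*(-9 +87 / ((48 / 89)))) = 12185 / 16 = 761.56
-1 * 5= -5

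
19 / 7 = 2.71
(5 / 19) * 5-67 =-1248 / 19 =-65.68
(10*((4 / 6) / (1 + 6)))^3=8000 / 9261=0.86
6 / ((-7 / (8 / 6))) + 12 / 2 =34 / 7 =4.86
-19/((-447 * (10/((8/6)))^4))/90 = 152/1018321875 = 0.00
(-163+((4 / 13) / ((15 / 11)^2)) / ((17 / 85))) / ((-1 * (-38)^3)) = -94871 / 32100120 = -0.00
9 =9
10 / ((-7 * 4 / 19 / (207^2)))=-4070655 / 14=-290761.07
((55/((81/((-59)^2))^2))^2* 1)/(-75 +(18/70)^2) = -544098540347512005625/3951430707474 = -137696591.60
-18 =-18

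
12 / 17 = 0.71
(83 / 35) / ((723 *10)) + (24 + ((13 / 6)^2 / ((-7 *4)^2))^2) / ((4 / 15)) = 575940548610557 / 6399306547200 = 90.00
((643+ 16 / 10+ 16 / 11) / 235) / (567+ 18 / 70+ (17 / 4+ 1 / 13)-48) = 12934012 / 2463305955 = 0.01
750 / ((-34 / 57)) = -21375 / 17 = -1257.35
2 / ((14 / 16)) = 16 / 7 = 2.29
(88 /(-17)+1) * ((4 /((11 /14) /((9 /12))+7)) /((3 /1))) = -1988 /2873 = -0.69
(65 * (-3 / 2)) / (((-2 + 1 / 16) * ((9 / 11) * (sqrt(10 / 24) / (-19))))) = -1810.39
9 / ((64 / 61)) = 549 / 64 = 8.58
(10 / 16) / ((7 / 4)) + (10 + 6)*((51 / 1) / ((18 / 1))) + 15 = 2549 / 42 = 60.69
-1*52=-52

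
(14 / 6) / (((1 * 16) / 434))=63.29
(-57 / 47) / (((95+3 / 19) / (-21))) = 22743 / 84976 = 0.27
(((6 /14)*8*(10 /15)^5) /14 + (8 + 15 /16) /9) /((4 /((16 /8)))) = 65111 /127008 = 0.51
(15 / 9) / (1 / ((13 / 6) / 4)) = 65 / 72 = 0.90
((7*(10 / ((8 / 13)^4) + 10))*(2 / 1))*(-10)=-5714975 / 512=-11162.06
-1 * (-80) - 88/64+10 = 709/8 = 88.62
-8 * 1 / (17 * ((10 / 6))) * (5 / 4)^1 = -6 / 17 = -0.35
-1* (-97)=97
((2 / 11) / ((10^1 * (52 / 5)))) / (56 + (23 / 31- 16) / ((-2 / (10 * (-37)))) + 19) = -0.00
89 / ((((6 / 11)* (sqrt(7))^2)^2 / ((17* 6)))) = 183073 / 294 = 622.70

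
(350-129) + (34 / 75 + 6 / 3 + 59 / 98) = 1646807 / 7350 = 224.06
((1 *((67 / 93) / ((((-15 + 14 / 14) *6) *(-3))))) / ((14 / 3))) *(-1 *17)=-1139 / 109368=-0.01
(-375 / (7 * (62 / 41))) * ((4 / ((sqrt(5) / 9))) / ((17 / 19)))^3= -98404152480 * sqrt(5) / 1066121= -206391.56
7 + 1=8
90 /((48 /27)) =405 /8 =50.62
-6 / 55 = -0.11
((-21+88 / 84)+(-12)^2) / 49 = 2605 / 1029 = 2.53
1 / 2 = 0.50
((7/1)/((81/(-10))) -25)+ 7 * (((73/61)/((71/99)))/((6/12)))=-878027/350811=-2.50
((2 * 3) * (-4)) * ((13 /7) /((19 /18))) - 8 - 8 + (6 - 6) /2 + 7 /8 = -61021 /1064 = -57.35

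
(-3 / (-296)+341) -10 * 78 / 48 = 96129 / 296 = 324.76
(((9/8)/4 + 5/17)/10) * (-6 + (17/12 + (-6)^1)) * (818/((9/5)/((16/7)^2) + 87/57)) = -617810042/2320449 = -266.25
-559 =-559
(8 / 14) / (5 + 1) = 2 / 21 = 0.10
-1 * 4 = -4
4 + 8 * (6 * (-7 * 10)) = -3356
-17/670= -0.03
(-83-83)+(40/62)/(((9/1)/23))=-45854/279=-164.35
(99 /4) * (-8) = -198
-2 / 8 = -1 / 4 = -0.25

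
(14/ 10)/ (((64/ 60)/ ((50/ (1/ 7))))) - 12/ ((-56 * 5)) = 128637/ 280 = 459.42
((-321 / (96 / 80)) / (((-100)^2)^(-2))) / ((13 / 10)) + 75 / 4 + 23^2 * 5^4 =-1069982806525 / 52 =-20576592433.17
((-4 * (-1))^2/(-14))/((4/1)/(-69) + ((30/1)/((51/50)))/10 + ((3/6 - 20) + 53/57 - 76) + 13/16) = 950912/75611921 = 0.01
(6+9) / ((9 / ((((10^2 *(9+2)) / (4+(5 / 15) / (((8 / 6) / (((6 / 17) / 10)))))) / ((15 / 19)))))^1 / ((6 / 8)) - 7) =-5329500 / 2474833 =-2.15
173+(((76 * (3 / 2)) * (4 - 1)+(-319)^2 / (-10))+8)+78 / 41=-3956991 / 410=-9651.20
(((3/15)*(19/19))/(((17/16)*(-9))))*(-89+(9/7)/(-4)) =10004/5355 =1.87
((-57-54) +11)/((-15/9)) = 60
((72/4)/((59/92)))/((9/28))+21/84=20667/236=87.57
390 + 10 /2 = 395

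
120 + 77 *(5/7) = 175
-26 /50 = -13 /25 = -0.52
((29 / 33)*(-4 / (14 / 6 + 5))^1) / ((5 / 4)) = -232 / 605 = -0.38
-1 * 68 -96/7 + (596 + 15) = 529.29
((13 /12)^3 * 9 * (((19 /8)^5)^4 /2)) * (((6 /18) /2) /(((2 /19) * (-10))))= -1569118262038340932865242852543 /53126622932283508654080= -29535441.47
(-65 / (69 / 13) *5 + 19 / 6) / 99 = -2671 / 4554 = -0.59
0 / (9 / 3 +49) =0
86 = 86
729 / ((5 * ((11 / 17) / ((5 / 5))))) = 12393 / 55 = 225.33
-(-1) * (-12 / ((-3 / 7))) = 28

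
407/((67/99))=601.39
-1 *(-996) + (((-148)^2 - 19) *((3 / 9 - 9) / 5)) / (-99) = 136538 / 99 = 1379.17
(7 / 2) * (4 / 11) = 14 / 11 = 1.27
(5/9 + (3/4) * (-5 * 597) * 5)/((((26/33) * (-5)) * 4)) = 886501/1248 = 710.34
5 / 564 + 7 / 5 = 1.41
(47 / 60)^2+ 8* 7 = 203809 / 3600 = 56.61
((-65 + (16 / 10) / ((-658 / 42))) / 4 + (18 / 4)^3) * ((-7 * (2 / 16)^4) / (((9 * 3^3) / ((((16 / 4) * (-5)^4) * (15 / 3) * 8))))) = -615636875 / 11695104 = -52.64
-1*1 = -1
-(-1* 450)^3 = 91125000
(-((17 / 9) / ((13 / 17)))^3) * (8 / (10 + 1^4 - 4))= -193100552 / 11211291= -17.22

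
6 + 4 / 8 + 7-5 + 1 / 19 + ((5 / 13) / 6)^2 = 989125 / 115596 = 8.56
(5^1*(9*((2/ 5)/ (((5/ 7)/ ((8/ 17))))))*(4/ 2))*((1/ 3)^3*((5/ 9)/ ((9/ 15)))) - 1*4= -4388/ 1377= -3.19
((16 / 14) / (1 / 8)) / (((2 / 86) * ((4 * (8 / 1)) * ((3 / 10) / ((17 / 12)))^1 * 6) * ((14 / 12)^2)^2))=87720 / 16807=5.22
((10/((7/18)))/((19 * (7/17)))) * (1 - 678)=-2071620/931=-2225.16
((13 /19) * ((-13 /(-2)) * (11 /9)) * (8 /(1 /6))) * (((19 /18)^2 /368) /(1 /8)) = 35321 /5589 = 6.32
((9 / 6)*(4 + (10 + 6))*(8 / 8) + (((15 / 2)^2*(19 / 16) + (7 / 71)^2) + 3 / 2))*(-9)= -285444603 / 322624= -884.76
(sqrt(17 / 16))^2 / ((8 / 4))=0.53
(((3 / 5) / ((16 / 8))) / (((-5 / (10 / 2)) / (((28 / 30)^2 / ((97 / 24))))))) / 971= -784 / 11773375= -0.00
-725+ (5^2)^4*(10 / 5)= 780525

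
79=79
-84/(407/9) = -756/407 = -1.86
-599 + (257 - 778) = -1120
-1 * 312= -312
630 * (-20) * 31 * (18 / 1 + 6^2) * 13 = -274201200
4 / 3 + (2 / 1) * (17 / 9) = 46 / 9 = 5.11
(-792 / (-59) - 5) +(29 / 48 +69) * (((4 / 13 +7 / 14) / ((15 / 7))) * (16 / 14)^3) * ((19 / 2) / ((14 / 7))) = 1204573 / 6195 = 194.44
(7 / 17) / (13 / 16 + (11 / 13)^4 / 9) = 28789488 / 60790181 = 0.47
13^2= 169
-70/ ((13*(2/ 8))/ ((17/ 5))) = -952/ 13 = -73.23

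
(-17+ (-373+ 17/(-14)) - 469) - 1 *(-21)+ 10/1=-11609/14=-829.21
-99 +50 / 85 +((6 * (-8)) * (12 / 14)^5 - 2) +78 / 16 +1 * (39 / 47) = -12560204385 / 107430344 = -116.91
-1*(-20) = 20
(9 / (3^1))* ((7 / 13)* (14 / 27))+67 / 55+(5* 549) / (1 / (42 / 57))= 247548401 / 122265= 2024.69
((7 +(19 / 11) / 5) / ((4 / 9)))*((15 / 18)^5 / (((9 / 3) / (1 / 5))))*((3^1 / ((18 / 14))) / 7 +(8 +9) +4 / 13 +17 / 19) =173404375 / 21127392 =8.21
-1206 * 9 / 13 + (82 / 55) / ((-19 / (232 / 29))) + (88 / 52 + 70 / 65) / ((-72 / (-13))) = -22688331 / 27170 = -835.05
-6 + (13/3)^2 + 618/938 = 56716/4221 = 13.44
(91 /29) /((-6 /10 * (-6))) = 455 /522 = 0.87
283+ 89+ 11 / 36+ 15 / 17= 373.19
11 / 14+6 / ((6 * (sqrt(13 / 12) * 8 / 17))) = 2.83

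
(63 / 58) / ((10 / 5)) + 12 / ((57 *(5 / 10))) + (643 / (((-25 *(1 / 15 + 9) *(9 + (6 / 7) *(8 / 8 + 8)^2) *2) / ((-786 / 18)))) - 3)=-512656739 / 411398640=-1.25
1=1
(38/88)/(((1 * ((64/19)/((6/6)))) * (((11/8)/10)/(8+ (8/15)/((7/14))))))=6137/726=8.45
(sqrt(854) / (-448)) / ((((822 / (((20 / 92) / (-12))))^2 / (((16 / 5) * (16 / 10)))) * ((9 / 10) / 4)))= -5 * sqrt(854) / 202666686012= -0.00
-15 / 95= -3 / 19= -0.16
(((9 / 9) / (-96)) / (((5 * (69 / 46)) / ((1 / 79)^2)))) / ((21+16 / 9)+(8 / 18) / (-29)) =-29 / 2966222480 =-0.00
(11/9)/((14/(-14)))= -11/9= -1.22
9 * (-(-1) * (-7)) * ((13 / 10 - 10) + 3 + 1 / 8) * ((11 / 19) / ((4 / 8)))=154539 / 380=406.68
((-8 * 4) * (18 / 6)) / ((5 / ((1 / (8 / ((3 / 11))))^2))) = -27 / 1210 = -0.02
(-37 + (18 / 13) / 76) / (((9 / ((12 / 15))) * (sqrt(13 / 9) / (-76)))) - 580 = -580 + 146152 * sqrt(13) / 2535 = -372.13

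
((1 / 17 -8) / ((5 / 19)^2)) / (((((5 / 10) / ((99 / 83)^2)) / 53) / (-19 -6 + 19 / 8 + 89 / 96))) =3515484926151 / 9369040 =375223.60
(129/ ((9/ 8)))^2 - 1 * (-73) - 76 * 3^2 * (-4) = 143617/ 9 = 15957.44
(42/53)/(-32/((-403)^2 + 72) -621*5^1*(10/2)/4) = -0.00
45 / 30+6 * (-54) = -645 / 2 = -322.50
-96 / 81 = -32 / 27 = -1.19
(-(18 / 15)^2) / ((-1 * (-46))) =-18 / 575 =-0.03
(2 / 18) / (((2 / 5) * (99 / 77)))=35 / 162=0.22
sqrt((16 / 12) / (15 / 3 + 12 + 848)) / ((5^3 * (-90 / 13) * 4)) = -13 * sqrt(2595) / 58387500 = -0.00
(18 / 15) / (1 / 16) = 96 / 5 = 19.20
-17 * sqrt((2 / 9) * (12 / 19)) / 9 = -0.71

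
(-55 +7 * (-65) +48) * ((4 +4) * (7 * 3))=-77616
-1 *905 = -905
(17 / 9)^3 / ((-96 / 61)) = -4.28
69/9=23/3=7.67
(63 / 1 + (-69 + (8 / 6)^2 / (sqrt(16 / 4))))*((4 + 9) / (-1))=66.44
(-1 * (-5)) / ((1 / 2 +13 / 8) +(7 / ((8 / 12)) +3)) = 8 / 25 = 0.32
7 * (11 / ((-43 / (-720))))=55440 / 43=1289.30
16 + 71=87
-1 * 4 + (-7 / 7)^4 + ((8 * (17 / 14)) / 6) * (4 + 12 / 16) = 197 / 42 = 4.69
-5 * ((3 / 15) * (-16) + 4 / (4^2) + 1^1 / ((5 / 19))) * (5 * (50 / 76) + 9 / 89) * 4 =-194939 / 3382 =-57.64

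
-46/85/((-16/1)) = 23/680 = 0.03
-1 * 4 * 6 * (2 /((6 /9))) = -72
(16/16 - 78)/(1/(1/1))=-77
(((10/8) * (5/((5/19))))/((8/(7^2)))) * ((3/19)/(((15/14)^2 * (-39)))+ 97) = 264138371/18720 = 14109.96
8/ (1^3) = 8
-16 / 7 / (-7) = 16 / 49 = 0.33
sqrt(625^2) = 625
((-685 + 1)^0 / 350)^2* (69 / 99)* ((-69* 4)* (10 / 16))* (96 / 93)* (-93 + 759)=-1409256 / 2088625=-0.67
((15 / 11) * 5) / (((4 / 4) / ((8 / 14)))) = 300 / 77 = 3.90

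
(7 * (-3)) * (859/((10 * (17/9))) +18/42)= -163881/170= -964.01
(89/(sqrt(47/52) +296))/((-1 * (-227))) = 1369888/1034208595 - 178 * sqrt(611)/1034208595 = 0.00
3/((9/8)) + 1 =3.67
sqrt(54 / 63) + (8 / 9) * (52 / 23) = sqrt(42) / 7 + 416 / 207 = 2.94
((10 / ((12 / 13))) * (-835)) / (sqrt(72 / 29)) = -54275 * sqrt(58) / 72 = -5740.92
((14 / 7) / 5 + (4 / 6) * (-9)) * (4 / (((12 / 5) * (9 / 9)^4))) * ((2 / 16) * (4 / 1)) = -4.67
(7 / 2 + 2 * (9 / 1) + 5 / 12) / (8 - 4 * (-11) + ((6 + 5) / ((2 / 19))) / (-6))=263 / 415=0.63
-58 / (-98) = 29 / 49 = 0.59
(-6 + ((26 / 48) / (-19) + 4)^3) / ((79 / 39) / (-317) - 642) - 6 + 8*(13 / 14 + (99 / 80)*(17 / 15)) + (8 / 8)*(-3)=9.56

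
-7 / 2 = -3.50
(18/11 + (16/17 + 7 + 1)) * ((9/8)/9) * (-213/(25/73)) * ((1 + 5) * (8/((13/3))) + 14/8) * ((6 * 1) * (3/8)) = -92313899883/3889600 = -23733.52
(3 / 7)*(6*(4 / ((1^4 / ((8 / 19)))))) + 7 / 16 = 4.77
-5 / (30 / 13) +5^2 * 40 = 5987 / 6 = 997.83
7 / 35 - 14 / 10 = -6 / 5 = -1.20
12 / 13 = 0.92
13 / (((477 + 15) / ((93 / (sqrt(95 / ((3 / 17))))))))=403 * sqrt(4845) / 264860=0.11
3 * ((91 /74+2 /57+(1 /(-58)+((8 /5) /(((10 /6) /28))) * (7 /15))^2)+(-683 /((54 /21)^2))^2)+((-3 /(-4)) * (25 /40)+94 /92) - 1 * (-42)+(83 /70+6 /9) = 3385775243321224795969 /104086878430500000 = 32528.36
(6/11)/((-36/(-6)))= 1/11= 0.09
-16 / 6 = -8 / 3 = -2.67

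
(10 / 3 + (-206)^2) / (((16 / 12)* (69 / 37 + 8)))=2355383 / 730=3226.55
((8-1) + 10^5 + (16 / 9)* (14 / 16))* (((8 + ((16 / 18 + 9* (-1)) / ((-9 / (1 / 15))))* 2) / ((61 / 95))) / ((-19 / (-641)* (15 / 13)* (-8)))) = -36999185315053 / 8004420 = -4622344.32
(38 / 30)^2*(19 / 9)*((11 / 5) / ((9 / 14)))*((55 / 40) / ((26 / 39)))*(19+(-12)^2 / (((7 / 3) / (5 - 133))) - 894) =-50975683319 / 243000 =-209776.47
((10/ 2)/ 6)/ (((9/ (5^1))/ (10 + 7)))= 425/ 54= 7.87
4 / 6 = 2 / 3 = 0.67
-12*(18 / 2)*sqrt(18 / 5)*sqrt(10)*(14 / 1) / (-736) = 567 / 46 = 12.33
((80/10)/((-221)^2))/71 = 8/3467711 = 0.00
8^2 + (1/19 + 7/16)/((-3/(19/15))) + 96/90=46699/720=64.86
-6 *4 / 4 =-6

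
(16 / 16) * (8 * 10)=80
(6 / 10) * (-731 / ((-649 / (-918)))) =-2013174 / 3245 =-620.39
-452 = -452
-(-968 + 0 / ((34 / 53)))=968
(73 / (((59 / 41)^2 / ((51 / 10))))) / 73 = 85731 / 34810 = 2.46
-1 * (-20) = 20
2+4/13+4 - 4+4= 82/13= 6.31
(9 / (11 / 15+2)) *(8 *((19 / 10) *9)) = 18468 / 41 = 450.44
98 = 98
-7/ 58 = -0.12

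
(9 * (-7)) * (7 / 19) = -441 / 19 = -23.21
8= 8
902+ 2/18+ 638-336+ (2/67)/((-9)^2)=6534713/5427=1204.11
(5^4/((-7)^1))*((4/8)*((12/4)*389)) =-729375/14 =-52098.21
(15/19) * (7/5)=21/19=1.11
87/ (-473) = -87/ 473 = -0.18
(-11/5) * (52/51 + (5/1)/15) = -253/85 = -2.98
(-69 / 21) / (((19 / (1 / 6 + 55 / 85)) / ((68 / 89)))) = -3818 / 35511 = -0.11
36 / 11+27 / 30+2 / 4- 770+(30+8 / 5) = -8071 / 11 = -733.73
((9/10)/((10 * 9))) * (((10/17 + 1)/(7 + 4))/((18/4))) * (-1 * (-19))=57/9350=0.01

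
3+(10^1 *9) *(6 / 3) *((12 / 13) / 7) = 2433 / 91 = 26.74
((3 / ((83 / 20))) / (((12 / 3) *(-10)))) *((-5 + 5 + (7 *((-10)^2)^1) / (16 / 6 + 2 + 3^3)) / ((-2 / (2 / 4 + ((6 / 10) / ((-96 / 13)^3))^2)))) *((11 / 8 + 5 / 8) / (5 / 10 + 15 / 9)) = 7610178965263 / 82547929251840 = 0.09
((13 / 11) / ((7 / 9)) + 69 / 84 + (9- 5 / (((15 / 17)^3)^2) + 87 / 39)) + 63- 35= 40364844907 / 1303087500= 30.98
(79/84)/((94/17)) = 1343/7896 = 0.17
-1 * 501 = -501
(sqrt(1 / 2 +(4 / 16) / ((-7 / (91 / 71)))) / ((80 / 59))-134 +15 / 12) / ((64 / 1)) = -531 / 256 +59 * sqrt(9159) / 727040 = -2.07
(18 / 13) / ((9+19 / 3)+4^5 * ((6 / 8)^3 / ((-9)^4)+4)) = 0.00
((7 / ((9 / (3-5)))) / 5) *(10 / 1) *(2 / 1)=-56 / 9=-6.22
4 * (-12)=-48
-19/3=-6.33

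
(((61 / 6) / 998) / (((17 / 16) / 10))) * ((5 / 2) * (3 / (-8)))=-1525 / 16966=-0.09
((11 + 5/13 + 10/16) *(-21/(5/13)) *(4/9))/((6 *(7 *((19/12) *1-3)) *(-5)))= -1249/1275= -0.98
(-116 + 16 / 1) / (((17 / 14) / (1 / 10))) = -140 / 17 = -8.24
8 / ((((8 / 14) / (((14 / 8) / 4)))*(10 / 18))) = 441 / 40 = 11.02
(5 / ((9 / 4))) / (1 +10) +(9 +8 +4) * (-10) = -20770 / 99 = -209.80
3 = 3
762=762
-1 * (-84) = 84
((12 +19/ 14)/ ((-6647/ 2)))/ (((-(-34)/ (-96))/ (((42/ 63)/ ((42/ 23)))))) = 176/ 42483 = 0.00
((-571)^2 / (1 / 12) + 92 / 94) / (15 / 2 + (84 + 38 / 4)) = 183887170 / 4747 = 38737.55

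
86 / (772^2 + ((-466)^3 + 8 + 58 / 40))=-1720 / 2011974051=-0.00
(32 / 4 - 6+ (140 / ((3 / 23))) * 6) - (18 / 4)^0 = 6441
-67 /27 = -2.48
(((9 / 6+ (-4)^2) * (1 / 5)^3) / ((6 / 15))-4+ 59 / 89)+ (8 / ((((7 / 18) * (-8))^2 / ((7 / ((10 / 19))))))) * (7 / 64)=-203317 / 113920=-1.78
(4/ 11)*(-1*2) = -8/ 11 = -0.73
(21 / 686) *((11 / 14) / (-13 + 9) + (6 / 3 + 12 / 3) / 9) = 79 / 5488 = 0.01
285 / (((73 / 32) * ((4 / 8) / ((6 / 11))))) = 109440 / 803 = 136.29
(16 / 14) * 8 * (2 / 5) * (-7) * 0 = 0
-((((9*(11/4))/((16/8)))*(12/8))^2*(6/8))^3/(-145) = 18531153780659883/155692564480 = 119024.01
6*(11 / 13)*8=528 / 13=40.62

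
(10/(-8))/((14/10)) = -25/28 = -0.89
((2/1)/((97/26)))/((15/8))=416/1455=0.29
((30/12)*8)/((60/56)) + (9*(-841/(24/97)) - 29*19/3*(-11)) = -228419/8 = -28552.38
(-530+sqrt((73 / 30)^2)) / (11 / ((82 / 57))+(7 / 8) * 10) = -1297814 / 40335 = -32.18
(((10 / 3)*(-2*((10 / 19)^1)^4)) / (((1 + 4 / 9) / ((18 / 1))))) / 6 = -1800000 / 1694173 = -1.06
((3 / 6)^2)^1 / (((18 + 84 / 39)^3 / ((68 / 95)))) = 37349 / 1708549160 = 0.00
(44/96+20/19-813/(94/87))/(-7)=16094285/150024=107.28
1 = 1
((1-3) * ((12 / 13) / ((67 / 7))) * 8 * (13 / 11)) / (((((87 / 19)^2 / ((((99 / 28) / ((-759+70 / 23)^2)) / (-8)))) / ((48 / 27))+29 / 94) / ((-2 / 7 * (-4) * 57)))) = 1571653481472 / 201752301042400055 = 0.00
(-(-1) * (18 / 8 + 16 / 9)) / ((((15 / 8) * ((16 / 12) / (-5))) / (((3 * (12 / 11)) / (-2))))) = 145 / 11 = 13.18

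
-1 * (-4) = 4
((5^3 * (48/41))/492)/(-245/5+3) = -250/38663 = -0.01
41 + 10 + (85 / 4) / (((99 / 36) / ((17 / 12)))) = 8177 / 132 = 61.95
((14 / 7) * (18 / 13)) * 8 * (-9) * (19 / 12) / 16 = -513 / 26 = -19.73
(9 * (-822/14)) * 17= -62883/7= -8983.29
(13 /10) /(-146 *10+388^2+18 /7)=91 /10436060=0.00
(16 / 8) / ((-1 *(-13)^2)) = -2 / 169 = -0.01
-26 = -26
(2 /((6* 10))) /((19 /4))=2 /285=0.01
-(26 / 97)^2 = -676 / 9409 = -0.07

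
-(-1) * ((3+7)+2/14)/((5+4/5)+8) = 355/483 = 0.73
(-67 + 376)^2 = 95481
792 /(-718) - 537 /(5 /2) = -387546 /1795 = -215.90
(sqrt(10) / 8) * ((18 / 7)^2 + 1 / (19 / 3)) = 6303 * sqrt(10) / 7448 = 2.68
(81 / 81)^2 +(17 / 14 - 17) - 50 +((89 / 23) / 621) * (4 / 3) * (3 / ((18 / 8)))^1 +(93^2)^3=1164361059448888249 / 1799658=646990183384.23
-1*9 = -9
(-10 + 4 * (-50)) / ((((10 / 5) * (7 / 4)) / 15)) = -900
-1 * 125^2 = -15625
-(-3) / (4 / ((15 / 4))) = 45 / 16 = 2.81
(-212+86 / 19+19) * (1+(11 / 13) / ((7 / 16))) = -956127 / 1729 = -552.99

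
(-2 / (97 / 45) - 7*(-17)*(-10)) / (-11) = 115520 / 1067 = 108.27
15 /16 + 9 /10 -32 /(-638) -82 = -80.11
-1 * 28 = -28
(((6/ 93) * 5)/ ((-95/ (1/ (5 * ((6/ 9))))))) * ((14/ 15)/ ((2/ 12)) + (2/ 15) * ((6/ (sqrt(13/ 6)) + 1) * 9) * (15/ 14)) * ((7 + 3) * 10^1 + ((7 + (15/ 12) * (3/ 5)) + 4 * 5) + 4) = -12291/ 13300 - 1377 * sqrt(78)/ 17290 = -1.63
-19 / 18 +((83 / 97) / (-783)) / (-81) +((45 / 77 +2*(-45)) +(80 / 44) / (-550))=-4714414806643 / 52107702570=-90.47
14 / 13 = 1.08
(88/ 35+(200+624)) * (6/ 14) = 86784/ 245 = 354.22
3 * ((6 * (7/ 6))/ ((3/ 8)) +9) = 83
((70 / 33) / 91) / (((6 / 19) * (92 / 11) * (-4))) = -95 / 43056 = -0.00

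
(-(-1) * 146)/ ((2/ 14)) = 1022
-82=-82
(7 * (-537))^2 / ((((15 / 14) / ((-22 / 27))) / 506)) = -244682762632 / 45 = -5437394725.16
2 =2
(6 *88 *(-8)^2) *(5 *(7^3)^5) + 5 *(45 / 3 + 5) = 802147992719969380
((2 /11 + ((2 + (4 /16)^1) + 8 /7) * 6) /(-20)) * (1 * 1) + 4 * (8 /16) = 2997 /3080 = 0.97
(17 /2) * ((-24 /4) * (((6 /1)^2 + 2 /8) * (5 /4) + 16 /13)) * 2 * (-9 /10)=4443579 /1040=4272.67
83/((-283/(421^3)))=-21884566.30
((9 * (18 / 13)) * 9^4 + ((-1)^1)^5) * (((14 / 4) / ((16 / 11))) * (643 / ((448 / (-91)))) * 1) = -25695169.46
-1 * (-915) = 915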